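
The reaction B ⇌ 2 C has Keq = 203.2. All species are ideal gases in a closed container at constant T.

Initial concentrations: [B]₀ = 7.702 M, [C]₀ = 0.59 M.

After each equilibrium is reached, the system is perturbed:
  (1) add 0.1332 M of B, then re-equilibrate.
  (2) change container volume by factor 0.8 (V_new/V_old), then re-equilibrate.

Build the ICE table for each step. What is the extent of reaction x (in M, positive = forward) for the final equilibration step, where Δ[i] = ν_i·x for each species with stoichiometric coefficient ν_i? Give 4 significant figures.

x = -0.2323 M

Q₀ = 0.0452 vs Keq = 203.2 ⇒ Q<K, forward
Step 1:
                    B           C
  init          7.702        0.59
  Δ             -6.73       13.46
  eq           0.9716       14.05
  solve Keq expr → x = 6.73; check Q = 203.2
Then add 0.1332 M of B.
Step 2:
                    B           C
  init          1.105       14.05
  Δ           -0.1042      0.2083
  eq            1.001       14.26
  solve Keq expr → x = 0.1042; check Q = 203.2
Then change container volume by factor 0.8 (V_new/V_old).
Step 3:
                    B           C
  init          1.251       17.82
  Δ            0.2323     -0.4645
  eq            1.483       17.36
  solve Keq expr → x = -0.2323; check Q = 203.2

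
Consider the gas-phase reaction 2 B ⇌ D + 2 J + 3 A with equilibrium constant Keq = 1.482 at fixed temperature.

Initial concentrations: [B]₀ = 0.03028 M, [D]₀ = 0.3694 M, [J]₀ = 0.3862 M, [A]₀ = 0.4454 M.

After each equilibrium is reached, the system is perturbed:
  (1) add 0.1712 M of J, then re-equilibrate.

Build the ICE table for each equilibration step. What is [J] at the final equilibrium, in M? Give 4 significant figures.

Q₀ = 5.31 vs Keq = 1.482 ⇒ Q>K, reverse
Step 1:
                  B         D         J         A
  Initial   0.03028    0.3694    0.3862    0.4454
  Change     0.0186 -0.009301   -0.0186   -0.0279
  Equil     0.04888    0.3601    0.3676    0.4175
  solve Keq expr → x = -0.009301; check Q = 1.482
Then add 0.1712 M of J.
Step 2:
                  B         D         J         A
  Initial   0.04888    0.3601    0.5388    0.4175
  Change     0.0147 -0.007351   -0.0147  -0.02205
  Equil     0.06358    0.3527    0.5241    0.3954
  solve Keq expr → x = -0.007351; check Q = 1.482

[J]_eq = 0.5241 M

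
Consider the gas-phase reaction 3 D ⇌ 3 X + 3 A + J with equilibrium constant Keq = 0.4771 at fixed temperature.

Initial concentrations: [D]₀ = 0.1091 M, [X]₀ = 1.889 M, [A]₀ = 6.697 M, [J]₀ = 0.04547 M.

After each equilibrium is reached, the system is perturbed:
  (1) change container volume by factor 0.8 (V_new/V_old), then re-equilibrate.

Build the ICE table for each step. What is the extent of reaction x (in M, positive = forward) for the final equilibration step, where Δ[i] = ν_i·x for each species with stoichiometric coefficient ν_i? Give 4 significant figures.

Q₀ = 7.0890e+04 vs Keq = 0.4771 ⇒ Q>K, reverse
Step 1:
                  D         X         A         J
  I          0.1091     1.889     6.697   0.04547
  C          0.1364   -0.1364   -0.1364  -0.04547
  E          0.2455     1.753     6.561 4.6437e-06
  solve Keq expr → x = -0.04547; check Q = 0.4771
Then change container volume by factor 0.8 (V_new/V_old).
Step 2:
                  D         X         A         J
  I          0.3069     2.191     8.201 5.8046e-06
  C       1.0280e-05 -1.0280e-05 -1.0280e-05 -3.4267e-06
  E          0.3069     2.191     8.201 2.3778e-06
  solve Keq expr → x = -3.4267e-06; check Q = 0.4771

x = -3.4267e-06 M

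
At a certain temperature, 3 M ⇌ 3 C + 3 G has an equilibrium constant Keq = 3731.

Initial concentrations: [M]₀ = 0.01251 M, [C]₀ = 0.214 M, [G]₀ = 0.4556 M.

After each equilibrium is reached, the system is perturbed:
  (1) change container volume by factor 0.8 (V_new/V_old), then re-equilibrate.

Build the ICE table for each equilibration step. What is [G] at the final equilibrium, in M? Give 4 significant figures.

[G]_eq = 0.575 M

Q₀ = 473.4 vs Keq = 3731 ⇒ Q<K, forward
Step 1:
                  M         C         G
  Initial   0.01251     0.214    0.4556
  Change  -0.005964  0.005964  0.005964
  Equil    0.006546      0.22    0.4616
  solve Keq expr → x = 0.001988; check Q = 3731
Then change container volume by factor 0.8 (V_new/V_old).
Step 2:
                  M         C         G
  Initial  0.008182     0.275     0.577
  Change   0.001939 -0.001939 -0.001939
  Equil     0.01012     0.273     0.575
  solve Keq expr → x = -6.4645e-04; check Q = 3731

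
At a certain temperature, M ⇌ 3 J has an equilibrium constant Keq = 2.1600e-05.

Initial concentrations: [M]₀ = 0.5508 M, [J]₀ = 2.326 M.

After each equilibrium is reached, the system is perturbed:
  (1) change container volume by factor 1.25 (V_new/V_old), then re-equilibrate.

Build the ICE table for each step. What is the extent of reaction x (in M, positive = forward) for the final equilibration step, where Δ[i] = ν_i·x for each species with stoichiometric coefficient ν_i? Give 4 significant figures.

Q₀ = 22.85 vs Keq = 2.1600e-05 ⇒ Q>K, reverse
Step 1:
                   M          J
  I           0.5508      2.326
  C           0.7652     -2.295
  E            1.316    0.03052
  solve Keq expr → x = -0.7652; check Q = 2.1600e-05
Then change container volume by factor 1.25 (V_new/V_old).
Step 2:
                   M          J
  I            1.053    0.02441
  C        -0.001301   0.003904
  E            1.051    0.02832
  solve Keq expr → x = 0.001301; check Q = 2.1600e-05

x = 0.001301 M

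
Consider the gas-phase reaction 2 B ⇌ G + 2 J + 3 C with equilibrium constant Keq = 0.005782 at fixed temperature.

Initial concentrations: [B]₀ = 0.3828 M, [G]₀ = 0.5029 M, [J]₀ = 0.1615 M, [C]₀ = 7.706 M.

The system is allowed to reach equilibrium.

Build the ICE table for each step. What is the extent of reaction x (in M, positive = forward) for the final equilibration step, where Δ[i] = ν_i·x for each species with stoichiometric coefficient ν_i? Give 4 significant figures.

Q₀ = 40.96 vs Keq = 0.005782 ⇒ Q>K, reverse
Step 1:
                    B           G           J           C
  init         0.3828      0.5029      0.1615       7.706
  Δ            0.1584     -0.0792     -0.1584     -0.2376
  eq           0.5412      0.4237    0.003098       7.468
  solve Keq expr → x = -0.0792; check Q = 0.005782

x = -0.0792 M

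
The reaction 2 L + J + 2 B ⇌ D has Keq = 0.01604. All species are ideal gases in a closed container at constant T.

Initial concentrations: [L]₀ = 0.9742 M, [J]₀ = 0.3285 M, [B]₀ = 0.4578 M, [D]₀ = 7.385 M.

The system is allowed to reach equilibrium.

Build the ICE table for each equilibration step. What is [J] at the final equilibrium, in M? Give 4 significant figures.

[J]_eq = 1.85 M

Q₀ = 113 vs Keq = 0.01604 ⇒ Q>K, reverse
Step 1:
                    L           J           B           D
  Initial      0.9742      0.3285      0.4578       7.385
  Change        3.042       1.521       3.042      -1.521
  Equil         4.017        1.85         3.5       5.864
  solve Keq expr → x = -1.521; check Q = 0.01604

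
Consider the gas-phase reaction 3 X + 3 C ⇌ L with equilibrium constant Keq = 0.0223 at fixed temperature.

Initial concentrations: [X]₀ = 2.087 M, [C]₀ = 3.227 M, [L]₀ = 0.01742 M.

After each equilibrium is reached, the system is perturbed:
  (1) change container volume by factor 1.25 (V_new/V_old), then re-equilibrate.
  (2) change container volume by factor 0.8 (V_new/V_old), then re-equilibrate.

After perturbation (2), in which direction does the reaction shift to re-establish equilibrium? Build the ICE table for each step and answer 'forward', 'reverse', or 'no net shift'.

Q₀ = 5.7027e-05 vs Keq = 0.0223 ⇒ Q<K, forward
Step 1:
                    X           C           L
  init          2.087       3.227     0.01742
  Δ           -0.9795     -0.9795      0.3265
  eq            1.108       2.248      0.3439
  solve Keq expr → x = 0.3265; check Q = 0.0223
Then change container volume by factor 1.25 (V_new/V_old).
Step 2:
                    X           C           L
  init          0.886       1.798      0.2751
  Δ            0.1849      0.1849    -0.06162
  eq            1.071       1.983      0.2135
  solve Keq expr → x = -0.06162; check Q = 0.0223
Then change container volume by factor 0.8 (V_new/V_old).
Step 3:
                    X           C           L
  init          1.339       2.479      0.2669
  Δ           -0.2311     -0.2311     0.07703
  eq            1.108       2.248      0.3439
  solve Keq expr → x = 0.07703; check Q = 0.0223

Direction: forward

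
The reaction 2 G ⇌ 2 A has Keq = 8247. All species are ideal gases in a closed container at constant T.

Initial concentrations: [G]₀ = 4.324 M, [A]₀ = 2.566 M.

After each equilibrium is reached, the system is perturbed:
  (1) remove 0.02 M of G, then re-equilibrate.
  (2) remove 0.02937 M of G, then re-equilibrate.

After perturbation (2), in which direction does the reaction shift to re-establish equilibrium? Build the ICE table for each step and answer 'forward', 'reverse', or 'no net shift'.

Q₀ = 0.3522 vs Keq = 8247 ⇒ Q<K, forward
Step 1:
                   G          A
  I            4.324      2.566
  C           -4.249      4.249
  E          0.07504      6.815
  solve Keq expr → x = 2.124; check Q = 8247
Then remove 0.02 M of G.
Step 2:
                   G          A
  I          0.05504      6.815
  C          0.01978   -0.01978
  E          0.07483      6.795
  solve Keq expr → x = -0.009891; check Q = 8247
Then remove 0.02937 M of G.
Step 3:
                   G          A
  I          0.04546      6.795
  C          0.02905   -0.02905
  E          0.07451      6.766
  solve Keq expr → x = -0.01453; check Q = 8247

Direction: reverse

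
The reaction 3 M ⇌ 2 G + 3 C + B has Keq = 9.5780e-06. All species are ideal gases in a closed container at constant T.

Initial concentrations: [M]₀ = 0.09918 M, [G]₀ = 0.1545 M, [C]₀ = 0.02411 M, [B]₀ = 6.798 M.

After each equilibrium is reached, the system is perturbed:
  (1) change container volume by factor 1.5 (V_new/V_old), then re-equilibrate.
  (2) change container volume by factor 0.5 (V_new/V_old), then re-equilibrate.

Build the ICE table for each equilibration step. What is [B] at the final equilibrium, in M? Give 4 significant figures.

Q₀ = 0.002331 vs Keq = 9.5780e-06 ⇒ Q>K, reverse
Step 1:
                    M           G           C           B
  Initial     0.09918      0.1545     0.02411       6.798
  Change      0.01922    -0.01282    -0.01922   -0.006408
  Equil        0.1184      0.1417    0.004886       6.792
  solve Keq expr → x = -0.006408; check Q = 9.5780e-06
Then change container volume by factor 1.5 (V_new/V_old).
Step 2:
                    M           G           C           B
  Initial     0.07894     0.09446    0.003257       4.528
  Change    -0.001502    0.001001    0.001502  5.0062e-04
  Equil       0.07743     0.09546    0.004759       4.528
  solve Keq expr → x = 5.0062e-04; check Q = 9.5780e-06
Then change container volume by factor 0.5 (V_new/V_old).
Step 3:
                    M           G           C           B
  Initial      0.1549      0.1909    0.009518       9.056
  Change     0.004566   -0.003044   -0.004566   -0.001522
  Equil        0.1594      0.1879    0.004952       9.055
  solve Keq expr → x = -0.001522; check Q = 9.5780e-06

[B]_eq = 9.055 M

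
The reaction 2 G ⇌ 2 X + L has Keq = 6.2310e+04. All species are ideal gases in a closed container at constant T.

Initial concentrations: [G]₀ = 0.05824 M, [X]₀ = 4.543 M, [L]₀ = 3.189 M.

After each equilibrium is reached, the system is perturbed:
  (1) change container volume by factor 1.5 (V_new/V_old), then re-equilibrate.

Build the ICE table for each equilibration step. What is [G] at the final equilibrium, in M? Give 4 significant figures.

[G]_eq = 0.01786 M

Q₀ = 1.9404e+04 vs Keq = 6.2310e+04 ⇒ Q<K, forward
Step 1:
                  G         X         L
  I         0.05824     4.543     3.189
  C        -0.02549   0.02549   0.01275
  E         0.03275     4.568     3.202
  solve Keq expr → x = 0.01275; check Q = 6.2310e+04
Then change container volume by factor 1.5 (V_new/V_old).
Step 2:
                  G         X         L
  I         0.02183     3.046     2.134
  C       -0.003975  0.003975  0.001987
  E         0.01786      3.05     2.136
  solve Keq expr → x = 0.001987; check Q = 6.2310e+04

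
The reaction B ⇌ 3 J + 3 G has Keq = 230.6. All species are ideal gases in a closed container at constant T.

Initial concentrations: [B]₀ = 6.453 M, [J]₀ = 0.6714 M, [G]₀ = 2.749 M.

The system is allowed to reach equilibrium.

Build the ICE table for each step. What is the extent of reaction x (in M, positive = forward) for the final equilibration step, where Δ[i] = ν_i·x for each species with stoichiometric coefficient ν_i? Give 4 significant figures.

Q₀ = 0.9743 vs Keq = 230.6 ⇒ Q<K, forward
Step 1:
                    B           J           G
  init          6.453      0.6714       2.749
  Δ           -0.5912       1.773       1.773
  eq            5.862       2.445       4.522
  solve Keq expr → x = 0.5912; check Q = 230.6

x = 0.5912 M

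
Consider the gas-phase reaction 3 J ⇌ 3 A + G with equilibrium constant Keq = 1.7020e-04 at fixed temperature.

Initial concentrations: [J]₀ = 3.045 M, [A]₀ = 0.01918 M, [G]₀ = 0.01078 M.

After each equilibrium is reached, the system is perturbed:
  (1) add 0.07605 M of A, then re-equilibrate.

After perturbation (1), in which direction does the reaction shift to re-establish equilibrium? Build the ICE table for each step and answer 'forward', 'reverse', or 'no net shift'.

Direction: reverse

Q₀ = 2.6940e-09 vs Keq = 1.7020e-04 ⇒ Q<K, forward
Step 1:
                   J          A          G
  Initial      3.045    0.01918    0.01078
  Change     -0.2983     0.2983    0.09943
  Equil        2.747     0.3175     0.1102
  solve Keq expr → x = 0.09943; check Q = 1.7020e-04
Then add 0.07605 M of A.
Step 2:
                   J          A          G
  Initial      2.747     0.3935     0.1102
  Change     0.05138   -0.05138   -0.01713
  Equil        2.798     0.3422    0.09309
  solve Keq expr → x = -0.01713; check Q = 1.7020e-04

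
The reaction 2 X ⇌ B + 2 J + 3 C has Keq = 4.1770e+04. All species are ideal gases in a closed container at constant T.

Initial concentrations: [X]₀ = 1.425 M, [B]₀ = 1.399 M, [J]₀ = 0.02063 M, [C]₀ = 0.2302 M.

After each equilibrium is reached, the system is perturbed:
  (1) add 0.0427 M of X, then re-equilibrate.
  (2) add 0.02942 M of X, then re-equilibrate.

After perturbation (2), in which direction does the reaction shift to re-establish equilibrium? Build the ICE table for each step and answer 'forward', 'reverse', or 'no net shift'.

Direction: forward

Q₀ = 3.5769e-06 vs Keq = 4.1770e+04 ⇒ Q<K, forward
Step 1:
                    X           B           J           C
  init          1.425       1.399     0.02063      0.2302
  Δ             -1.39      0.6949        1.39       2.085
  eq          0.03517       2.094        1.41       2.315
  solve Keq expr → x = 0.6949; check Q = 4.1770e+04
Then add 0.0427 M of X.
Step 2:
                    X           B           J           C
  init        0.07787       2.094        1.41       2.315
  Δ           -0.0401     0.02005      0.0401     0.06015
  eq          0.03777       2.114       1.451       2.375
  solve Keq expr → x = 0.02005; check Q = 4.1770e+04
Then add 0.02942 M of X.
Step 3:
                    X           B           J           C
  init        0.06719       2.114       1.451       2.375
  Δ          -0.02756     0.01378     0.02756     0.04135
  eq          0.03963       2.128       1.478       2.416
  solve Keq expr → x = 0.01378; check Q = 4.1770e+04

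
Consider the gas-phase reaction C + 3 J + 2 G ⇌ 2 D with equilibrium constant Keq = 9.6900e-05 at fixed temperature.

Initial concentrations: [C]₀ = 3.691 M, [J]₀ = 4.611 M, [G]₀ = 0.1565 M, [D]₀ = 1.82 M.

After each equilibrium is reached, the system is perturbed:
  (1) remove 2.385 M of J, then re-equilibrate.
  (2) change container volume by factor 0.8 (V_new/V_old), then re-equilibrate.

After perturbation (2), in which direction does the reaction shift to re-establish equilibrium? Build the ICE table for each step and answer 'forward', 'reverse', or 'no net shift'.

Direction: forward

Q₀ = 0.3738 vs Keq = 9.6900e-05 ⇒ Q>K, reverse
Step 1:
                   C          J          G          D
  init         3.691      4.611     0.1565       1.82
  Δ           0.6558      1.967      1.312     -1.312
  eq           4.347      6.578      1.468     0.5084
  solve Keq expr → x = -0.6558; check Q = 9.6900e-05
Then remove 2.385 M of J.
Step 2:
                   C          J          G          D
  init         4.347      4.193      1.468     0.5084
  Δ          0.09223     0.2767     0.1845    -0.1845
  eq           4.439       4.47      1.653     0.3239
  solve Keq expr → x = -0.09223; check Q = 9.6900e-05
Then change container volume by factor 0.8 (V_new/V_old).
Step 3:
                   C          J          G          D
  init         5.549      5.588      2.066     0.4049
  Δ         -0.07273    -0.2182    -0.1455     0.1455
  eq           5.476      5.369       1.92     0.5504
  solve Keq expr → x = 0.07273; check Q = 9.6900e-05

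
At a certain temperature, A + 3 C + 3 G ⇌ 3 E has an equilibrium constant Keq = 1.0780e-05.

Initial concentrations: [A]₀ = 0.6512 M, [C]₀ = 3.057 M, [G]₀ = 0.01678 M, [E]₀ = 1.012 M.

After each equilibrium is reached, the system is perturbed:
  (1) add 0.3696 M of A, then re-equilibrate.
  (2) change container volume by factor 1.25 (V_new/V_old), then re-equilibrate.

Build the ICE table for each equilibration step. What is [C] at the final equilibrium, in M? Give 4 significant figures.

[C]_eq = 3.2 M

Q₀ = 1.1791e+04 vs Keq = 1.0780e-05 ⇒ Q>K, reverse
Step 1:
                  A         C         G         E
  I          0.6512     3.057   0.01678     1.012
  C          0.3099    0.9297    0.9297   -0.9297
  E          0.9611     3.987    0.9465   0.08226
  solve Keq expr → x = -0.3099; check Q = 1.0780e-05
Then add 0.3696 M of A.
Step 2:
                  A         C         G         E
  I           1.331     3.987    0.9465   0.08226
  C       -0.002787  -0.00836  -0.00836   0.00836
  E           1.328     3.978    0.9382   0.09062
  solve Keq expr → x = 0.002787; check Q = 1.0780e-05
Then change container volume by factor 1.25 (V_new/V_old).
Step 3:
                  A         C         G         E
  I           1.062     3.183    0.7505    0.0725
  C        0.005681   0.01704   0.01704  -0.01704
  E           1.068       3.2    0.7676   0.05546
  solve Keq expr → x = -0.005681; check Q = 1.0780e-05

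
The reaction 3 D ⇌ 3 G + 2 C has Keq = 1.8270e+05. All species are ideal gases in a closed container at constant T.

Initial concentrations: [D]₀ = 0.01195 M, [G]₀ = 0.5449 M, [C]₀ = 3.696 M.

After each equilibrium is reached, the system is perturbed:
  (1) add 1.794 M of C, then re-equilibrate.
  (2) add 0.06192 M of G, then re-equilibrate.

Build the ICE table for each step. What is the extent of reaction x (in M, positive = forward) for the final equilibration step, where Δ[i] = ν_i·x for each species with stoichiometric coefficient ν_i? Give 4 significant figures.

x = -0.001069 M

Q₀ = 1.2951e+06 vs Keq = 1.8270e+05 ⇒ Q>K, reverse
Step 1:
                    D           G           C
  I           0.01195      0.5449       3.696
  C           0.01053    -0.01053   -0.007022
  E           0.02248      0.5344       3.689
  solve Keq expr → x = -0.003511; check Q = 1.8270e+05
Then add 1.794 M of C.
Step 2:
                    D           G           C
  I           0.02248      0.5344       5.483
  C          0.006431   -0.006431   -0.004287
  E           0.02891      0.5279       5.479
  solve Keq expr → x = -0.002144; check Q = 1.8270e+05
Then add 0.06192 M of G.
Step 3:
                    D           G           C
  I           0.02891      0.5899       5.479
  C          0.003207   -0.003207   -0.002138
  E           0.03212      0.5866       5.477
  solve Keq expr → x = -0.001069; check Q = 1.8270e+05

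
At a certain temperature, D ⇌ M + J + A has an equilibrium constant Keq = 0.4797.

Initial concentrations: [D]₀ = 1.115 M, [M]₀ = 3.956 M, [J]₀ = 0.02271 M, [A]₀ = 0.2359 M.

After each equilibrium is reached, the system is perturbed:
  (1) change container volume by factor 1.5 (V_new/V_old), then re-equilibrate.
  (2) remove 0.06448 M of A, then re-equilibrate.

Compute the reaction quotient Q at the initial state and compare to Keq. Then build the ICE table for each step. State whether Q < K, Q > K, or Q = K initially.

Q₀ = 0.01901 vs Keq = 0.4797 ⇒ Q<K, forward
Step 1:
                  D         M         J         A
  Initial     1.115     3.956   0.02271    0.2359
  Change    -0.2105    0.2105    0.2105    0.2105
  Equil      0.9045     4.167    0.2332    0.4464
  solve Keq expr → x = 0.2105; check Q = 0.4797
Then change container volume by factor 1.5 (V_new/V_old).
Step 2:
                  D         M         J         A
  Initial     0.603     2.778    0.1555    0.2976
  Change   -0.07859   0.07859   0.07859   0.07859
  Equil      0.5244     2.856    0.2341    0.3762
  solve Keq expr → x = 0.07859; check Q = 0.4797
Then remove 0.06448 M of A.
Step 3:
                  D         M         J         A
  Initial    0.5244     2.856    0.2341    0.3117
  Change   -0.01978   0.01978   0.01978   0.01978
  Equil      0.5046     2.876    0.2539    0.3315
  solve Keq expr → x = 0.01978; check Q = 0.4797

Q₀ = 0.01901; Q < K (proceeds forward)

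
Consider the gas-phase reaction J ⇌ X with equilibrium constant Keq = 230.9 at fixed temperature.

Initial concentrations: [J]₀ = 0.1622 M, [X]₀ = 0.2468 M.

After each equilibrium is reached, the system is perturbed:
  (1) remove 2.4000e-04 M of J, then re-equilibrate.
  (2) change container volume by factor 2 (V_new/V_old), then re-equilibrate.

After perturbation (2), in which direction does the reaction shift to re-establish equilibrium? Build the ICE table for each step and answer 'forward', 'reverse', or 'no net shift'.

Q₀ = 1.522 vs Keq = 230.9 ⇒ Q<K, forward
Step 1:
                    J           X
  init         0.1622      0.2468
  Δ           -0.1604      0.1604
  eq         0.001764      0.4072
  solve Keq expr → x = 0.1604; check Q = 230.9
Then remove 2.4000e-04 M of J.
Step 2:
                    J           X
  init       0.001524      0.4072
  Δ        2.3897e-04 -2.3897e-04
  eq         0.001763       0.407
  solve Keq expr → x = -2.3897e-04; check Q = 230.9
Then change container volume by factor 2 (V_new/V_old).
Step 3:
                    J           X
  init     8.8133e-04      0.2035
  Δ                 0           0
  eq       8.8133e-04      0.2035
  solve Keq expr → x = 0; check Q = 230.9

Direction: no net shift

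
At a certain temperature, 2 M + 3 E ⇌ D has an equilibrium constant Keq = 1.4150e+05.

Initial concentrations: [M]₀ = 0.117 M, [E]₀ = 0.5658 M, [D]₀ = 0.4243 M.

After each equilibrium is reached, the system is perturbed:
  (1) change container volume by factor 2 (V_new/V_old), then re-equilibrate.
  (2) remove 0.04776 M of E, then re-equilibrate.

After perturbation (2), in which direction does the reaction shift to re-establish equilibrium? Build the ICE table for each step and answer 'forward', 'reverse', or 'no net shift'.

Direction: reverse

Q₀ = 171.1 vs Keq = 1.4150e+05 ⇒ Q<K, forward
Step 1:
                   M          E          D
  I            0.117     0.5658     0.4243
  C          -0.1098    -0.1646    0.05488
  E         0.007242     0.4012     0.4792
  solve Keq expr → x = 0.05488; check Q = 1.4150e+05
Then change container volume by factor 2 (V_new/V_old).
Step 2:
                   M          E          D
  I         0.003621     0.2006     0.2396
  C          0.00934    0.01401   -0.00467
  E          0.01296     0.2146     0.2349
  solve Keq expr → x = -0.00467; check Q = 1.4150e+05
Then remove 0.04776 M of E.
Step 3:
                   M          E          D
  I          0.01296     0.1668     0.2349
  C         0.004716   0.007074  -0.002358
  E          0.01768     0.1739     0.2326
  solve Keq expr → x = -0.002358; check Q = 1.4150e+05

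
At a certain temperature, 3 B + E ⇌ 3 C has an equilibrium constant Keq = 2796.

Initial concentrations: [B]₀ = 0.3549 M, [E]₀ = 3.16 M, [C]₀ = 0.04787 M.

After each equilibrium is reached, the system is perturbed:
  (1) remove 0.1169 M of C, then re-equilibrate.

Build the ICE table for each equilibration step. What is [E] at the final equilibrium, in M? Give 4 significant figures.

[E]_eq = 3.046 M

Q₀ = 7.7658e-04 vs Keq = 2796 ⇒ Q<K, forward
Step 1:
                    B           E           C
  Initial      0.3549        3.16     0.04787
  Change      -0.3361      -0.112      0.3361
  Equil        0.0188       3.048       0.384
  solve Keq expr → x = 0.112; check Q = 2796
Then remove 0.1169 M of C.
Step 2:
                    B           E           C
  Initial      0.0188       3.048      0.2671
  Change    -0.005453   -0.001818    0.005453
  Equil       0.01334       3.046      0.2725
  solve Keq expr → x = 0.001818; check Q = 2796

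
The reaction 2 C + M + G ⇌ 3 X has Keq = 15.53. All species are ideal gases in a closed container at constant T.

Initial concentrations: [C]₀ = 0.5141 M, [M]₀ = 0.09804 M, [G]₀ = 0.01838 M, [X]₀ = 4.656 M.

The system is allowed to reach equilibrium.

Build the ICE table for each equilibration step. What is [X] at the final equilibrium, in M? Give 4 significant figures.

Q₀ = 2.1193e+05 vs Keq = 15.53 ⇒ Q>K, reverse
Step 1:
                  C         M         G         X
  Initial    0.5141   0.09804   0.01838     4.656
  Change       1.24    0.6198    0.6198    -1.859
  Equil       1.754    0.7178    0.6381     2.797
  solve Keq expr → x = -0.6198; check Q = 15.53

[X]_eq = 2.797 M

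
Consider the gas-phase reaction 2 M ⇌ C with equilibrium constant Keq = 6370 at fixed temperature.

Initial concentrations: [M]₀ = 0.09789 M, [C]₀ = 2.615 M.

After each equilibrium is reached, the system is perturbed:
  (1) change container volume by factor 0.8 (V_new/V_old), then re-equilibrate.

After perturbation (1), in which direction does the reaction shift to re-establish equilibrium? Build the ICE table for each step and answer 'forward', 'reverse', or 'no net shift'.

Q₀ = 272.9 vs Keq = 6370 ⇒ Q<K, forward
Step 1:
                   M          C
  I          0.09789      2.615
  C         -0.07748    0.03874
  E          0.02041      2.654
  solve Keq expr → x = 0.03874; check Q = 6370
Then change container volume by factor 0.8 (V_new/V_old).
Step 2:
                   M          C
  I          0.02551      3.317
  C        -0.002689   0.001344
  E          0.02282      3.319
  solve Keq expr → x = 0.001344; check Q = 6370

Direction: forward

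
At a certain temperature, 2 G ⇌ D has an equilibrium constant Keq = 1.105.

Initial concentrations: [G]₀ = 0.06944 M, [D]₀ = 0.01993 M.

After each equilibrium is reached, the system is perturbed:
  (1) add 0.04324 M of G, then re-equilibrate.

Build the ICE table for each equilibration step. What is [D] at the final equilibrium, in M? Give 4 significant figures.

[D]_eq = 0.01604 M

Q₀ = 4.133 vs Keq = 1.105 ⇒ Q>K, reverse
Step 1:
                    G           D
  I           0.06944     0.01993
  C           0.02156    -0.01078
  E             0.091     0.00915
  solve Keq expr → x = -0.01078; check Q = 1.105
Then add 0.04324 M of G.
Step 2:
                    G           D
  I            0.1342     0.00915
  C          -0.01377    0.006886
  E            0.1205     0.01604
  solve Keq expr → x = 0.006886; check Q = 1.105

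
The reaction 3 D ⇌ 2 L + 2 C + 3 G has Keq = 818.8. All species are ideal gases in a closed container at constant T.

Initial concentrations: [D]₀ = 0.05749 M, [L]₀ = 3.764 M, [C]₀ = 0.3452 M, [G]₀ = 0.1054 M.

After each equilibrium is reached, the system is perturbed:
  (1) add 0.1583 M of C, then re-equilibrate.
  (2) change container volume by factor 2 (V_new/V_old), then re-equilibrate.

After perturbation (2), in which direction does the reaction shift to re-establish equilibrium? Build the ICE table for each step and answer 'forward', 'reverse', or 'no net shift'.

Q₀ = 10.4 vs Keq = 818.8 ⇒ Q<K, forward
Step 1:
                  D         L         C         G
  I         0.05749     3.764    0.3452    0.1054
  C        -0.03823   0.02549   0.02549   0.03823
  E         0.01926     3.789    0.3707    0.1436
  solve Keq expr → x = 0.01274; check Q = 818.8
Then add 0.1583 M of C.
Step 2:
                  D         L         C         G
  I         0.01926     3.789     0.529    0.1436
  C         0.00432  -0.00288  -0.00288  -0.00432
  E         0.02358     3.787    0.5261    0.1393
  solve Keq expr → x = -0.00144; check Q = 818.8
Then change container volume by factor 2 (V_new/V_old).
Step 3:
                  D         L         C         G
  I         0.01179     1.893    0.2631   0.06966
  C       -0.006602  0.004401  0.004401  0.006602
  E        0.005187     1.898    0.2675   0.07626
  solve Keq expr → x = 0.002201; check Q = 818.8

Direction: forward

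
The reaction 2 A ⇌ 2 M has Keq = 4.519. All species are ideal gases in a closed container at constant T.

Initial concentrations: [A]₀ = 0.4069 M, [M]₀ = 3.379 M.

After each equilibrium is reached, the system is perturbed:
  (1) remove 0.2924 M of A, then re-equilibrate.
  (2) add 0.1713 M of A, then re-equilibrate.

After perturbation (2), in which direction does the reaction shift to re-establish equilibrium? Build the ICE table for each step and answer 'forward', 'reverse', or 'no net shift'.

Direction: forward

Q₀ = 68.96 vs Keq = 4.519 ⇒ Q>K, reverse
Step 1:
                    A           M
  Initial      0.4069       3.379
  Change       0.8043     -0.8043
  Equil         1.211       2.575
  solve Keq expr → x = -0.4021; check Q = 4.519
Then remove 0.2924 M of A.
Step 2:
                    A           M
  Initial      0.9188       2.575
  Change       0.1989     -0.1989
  Equil         1.118       2.376
  solve Keq expr → x = -0.09943; check Q = 4.519
Then add 0.1713 M of A.
Step 3:
                    A           M
  Initial       1.289       2.376
  Change      -0.1165      0.1165
  Equil         1.172       2.492
  solve Keq expr → x = 0.05825; check Q = 4.519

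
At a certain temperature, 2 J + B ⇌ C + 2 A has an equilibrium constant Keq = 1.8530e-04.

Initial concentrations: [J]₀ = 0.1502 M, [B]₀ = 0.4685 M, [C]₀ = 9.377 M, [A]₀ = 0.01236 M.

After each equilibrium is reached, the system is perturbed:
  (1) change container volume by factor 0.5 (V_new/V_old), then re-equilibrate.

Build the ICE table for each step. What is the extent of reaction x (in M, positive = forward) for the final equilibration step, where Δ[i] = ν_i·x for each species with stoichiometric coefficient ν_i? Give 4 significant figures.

Q₀ = 0.1355 vs Keq = 1.8530e-04 ⇒ Q>K, reverse
Step 1:
                   J          B          C          A
  init        0.1502     0.4685      9.377    0.01236
  Δ          0.01186   0.005932  -0.005932   -0.01186
  eq          0.1621     0.4744      9.371 4.9638e-04
  solve Keq expr → x = -0.005932; check Q = 1.8530e-04
Then change container volume by factor 0.5 (V_new/V_old).
Step 2:
                   J          B          C          A
  init        0.3241     0.9489      18.74 9.9276e-04
  Δ                0          0          0          0
  eq          0.3241     0.9489      18.74 9.9276e-04
  solve Keq expr → x = 0; check Q = 1.8530e-04

x = 0 M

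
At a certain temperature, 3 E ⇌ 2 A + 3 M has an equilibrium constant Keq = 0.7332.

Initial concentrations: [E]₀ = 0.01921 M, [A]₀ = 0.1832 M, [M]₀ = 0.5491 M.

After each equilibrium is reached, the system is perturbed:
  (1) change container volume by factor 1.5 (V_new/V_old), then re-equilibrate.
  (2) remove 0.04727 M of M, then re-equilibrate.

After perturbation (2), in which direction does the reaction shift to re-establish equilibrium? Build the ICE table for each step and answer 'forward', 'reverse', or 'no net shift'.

Q₀ = 783.8 vs Keq = 0.7332 ⇒ Q>K, reverse
Step 1:
                   E          A          M
  I          0.01921     0.1832     0.5491
  C          0.09978   -0.06652   -0.09978
  E            0.119     0.1167     0.4493
  solve Keq expr → x = -0.03326; check Q = 0.7332
Then change container volume by factor 1.5 (V_new/V_old).
Step 2:
                   E          A          M
  I          0.07932    0.07779     0.2995
  C         -0.01208    0.00805    0.01208
  E          0.06725    0.08584     0.3116
  solve Keq expr → x = 0.004025; check Q = 0.7332
Then remove 0.04727 M of M.
Step 3:
                   E          A          M
  I          0.06725    0.08584     0.2644
  C        -0.006728   0.004486   0.006728
  E          0.06052    0.09032     0.2711
  solve Keq expr → x = 0.002243; check Q = 0.7332

Direction: forward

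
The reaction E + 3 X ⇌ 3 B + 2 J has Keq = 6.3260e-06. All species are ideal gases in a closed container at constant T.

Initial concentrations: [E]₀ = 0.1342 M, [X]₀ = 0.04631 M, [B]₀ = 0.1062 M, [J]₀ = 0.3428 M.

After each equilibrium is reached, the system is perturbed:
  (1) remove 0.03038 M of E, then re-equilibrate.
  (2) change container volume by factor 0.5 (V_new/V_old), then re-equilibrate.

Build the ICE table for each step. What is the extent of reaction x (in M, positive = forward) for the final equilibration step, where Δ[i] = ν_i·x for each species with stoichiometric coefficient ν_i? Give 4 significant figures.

Q₀ = 10.56 vs Keq = 6.3260e-06 ⇒ Q>K, reverse
Step 1:
                  E         X         B         J
  init       0.1342   0.04631    0.1062    0.3428
  Δ          0.0342    0.1026   -0.1026   -0.0684
  eq         0.1684    0.1489  0.003602    0.2744
  solve Keq expr → x = -0.0342; check Q = 6.3260e-06
Then remove 0.03038 M of E.
Step 2:
                  E         X         B         J
  init        0.138    0.1489  0.003602    0.2744
  Δ       7.4726e-05 2.2418e-04 -2.2418e-04 -1.4945e-04
  eq         0.1381    0.1491  0.003377    0.2743
  solve Keq expr → x = -7.4726e-05; check Q = 6.3260e-06
Then change container volume by factor 0.5 (V_new/V_old).
Step 3:
                  E         X         B         J
  init       0.2762    0.2983  0.006755    0.5485
  Δ       4.5338e-04   0.00136  -0.00136 -9.0676e-04
  eq         0.2766    0.2996  0.005395    0.5476
  solve Keq expr → x = -4.5338e-04; check Q = 6.3260e-06

x = -4.5338e-04 M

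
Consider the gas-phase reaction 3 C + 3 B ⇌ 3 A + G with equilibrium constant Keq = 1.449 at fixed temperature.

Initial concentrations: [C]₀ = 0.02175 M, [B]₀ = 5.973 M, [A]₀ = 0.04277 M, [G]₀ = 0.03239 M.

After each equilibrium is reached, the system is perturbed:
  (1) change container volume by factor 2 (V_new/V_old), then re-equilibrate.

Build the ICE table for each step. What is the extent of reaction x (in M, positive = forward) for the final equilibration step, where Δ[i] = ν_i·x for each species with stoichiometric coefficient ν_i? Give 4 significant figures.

Q₀ = 0.001156 vs Keq = 1.449 ⇒ Q<K, forward
Step 1:
                    C           B           A           G
  init        0.02175       5.973     0.04277     0.03239
  Δ          -0.01867    -0.01867     0.01867    0.006223
  eq         0.003082       5.954     0.06144     0.03861
  solve Keq expr → x = 0.006223; check Q = 1.449
Then change container volume by factor 2 (V_new/V_old).
Step 2:
                    C           B           A           G
  init       0.001541       2.977     0.03072     0.01931
  Δ        8.2725e-04  8.2725e-04 -8.2725e-04 -2.7575e-04
  eq         0.002368       2.978     0.02989     0.01903
  solve Keq expr → x = -2.7575e-04; check Q = 1.449

x = -2.7575e-04 M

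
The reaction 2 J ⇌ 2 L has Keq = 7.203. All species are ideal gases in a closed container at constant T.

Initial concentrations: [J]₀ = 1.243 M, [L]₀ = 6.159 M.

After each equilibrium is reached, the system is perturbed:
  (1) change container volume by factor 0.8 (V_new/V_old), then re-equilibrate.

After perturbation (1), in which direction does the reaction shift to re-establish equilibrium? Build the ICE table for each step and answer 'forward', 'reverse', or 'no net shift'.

Q₀ = 24.55 vs Keq = 7.203 ⇒ Q>K, reverse
Step 1:
                   J          L
  I            1.243      6.159
  C           0.7663    -0.7663
  E            2.009      5.393
  solve Keq expr → x = -0.3832; check Q = 7.203
Then change container volume by factor 0.8 (V_new/V_old).
Step 2:
                   J          L
  I            2.512      6.741
  C                0          0
  E            2.512      6.741
  solve Keq expr → x = 0; check Q = 7.203

Direction: no net shift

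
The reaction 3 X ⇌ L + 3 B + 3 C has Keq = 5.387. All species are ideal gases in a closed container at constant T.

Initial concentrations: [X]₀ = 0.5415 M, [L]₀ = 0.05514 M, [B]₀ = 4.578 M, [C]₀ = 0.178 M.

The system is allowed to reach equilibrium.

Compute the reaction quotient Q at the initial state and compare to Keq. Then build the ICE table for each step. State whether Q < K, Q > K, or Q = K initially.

Q₀ = 0.1879; Q < K (proceeds forward)

Q₀ = 0.1879 vs Keq = 5.387 ⇒ Q<K, forward
Step 1:
                    X           L           B           C
  I            0.5415     0.05514       4.578       0.178
  C           -0.1407     0.04689      0.1407      0.1407
  E            0.4008       0.102       4.719      0.3187
  solve Keq expr → x = 0.04689; check Q = 5.387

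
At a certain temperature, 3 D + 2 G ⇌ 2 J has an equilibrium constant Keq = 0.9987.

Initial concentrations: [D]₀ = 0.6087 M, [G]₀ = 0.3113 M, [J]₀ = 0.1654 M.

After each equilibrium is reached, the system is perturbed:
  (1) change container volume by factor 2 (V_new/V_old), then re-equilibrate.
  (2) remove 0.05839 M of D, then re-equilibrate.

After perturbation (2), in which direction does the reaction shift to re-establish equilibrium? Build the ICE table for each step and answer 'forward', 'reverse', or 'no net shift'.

Direction: reverse

Q₀ = 1.252 vs Keq = 0.9987 ⇒ Q>K, reverse
Step 1:
                    D           G           J
  I            0.6087      0.3113      0.1654
  C           0.01299    0.008661   -0.008661
  E            0.6217        0.32      0.1567
  solve Keq expr → x = -0.004331; check Q = 0.9987
Then change container volume by factor 2 (V_new/V_old).
Step 2:
                    D           G           J
  I            0.3108        0.16     0.07837
  C            0.0532     0.03547    -0.03547
  E             0.364      0.1954      0.0429
  solve Keq expr → x = -0.01773; check Q = 0.9987
Then remove 0.05839 M of D.
Step 3:
                    D           G           J
  I            0.3057      0.1954      0.0429
  C           0.01043    0.006956   -0.006956
  E            0.3161      0.2024     0.03595
  solve Keq expr → x = -0.003478; check Q = 0.9987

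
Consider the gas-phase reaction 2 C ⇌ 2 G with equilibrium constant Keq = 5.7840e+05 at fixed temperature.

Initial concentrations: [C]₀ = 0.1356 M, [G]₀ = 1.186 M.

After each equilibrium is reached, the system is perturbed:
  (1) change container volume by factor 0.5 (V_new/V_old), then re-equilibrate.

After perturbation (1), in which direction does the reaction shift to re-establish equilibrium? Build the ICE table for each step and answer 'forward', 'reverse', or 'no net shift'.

Q₀ = 76.5 vs Keq = 5.7840e+05 ⇒ Q<K, forward
Step 1:
                   C          G
  I           0.1356      1.186
  C          -0.1339     0.1339
  E         0.001735       1.32
  solve Keq expr → x = 0.06693; check Q = 5.7840e+05
Then change container volume by factor 0.5 (V_new/V_old).
Step 2:
                   C          G
  I         0.003471       2.64
  C                0          0
  E         0.003471       2.64
  solve Keq expr → x = 0; check Q = 5.7840e+05

Direction: no net shift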